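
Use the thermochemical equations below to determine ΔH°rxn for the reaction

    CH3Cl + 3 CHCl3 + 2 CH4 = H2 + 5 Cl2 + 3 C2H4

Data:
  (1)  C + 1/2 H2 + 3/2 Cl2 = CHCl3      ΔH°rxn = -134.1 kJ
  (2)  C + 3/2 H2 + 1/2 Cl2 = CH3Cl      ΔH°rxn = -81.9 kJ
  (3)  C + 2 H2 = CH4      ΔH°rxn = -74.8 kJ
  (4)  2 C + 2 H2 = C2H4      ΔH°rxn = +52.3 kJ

(1) reversed and × 3 (CHCl3 must end up as a reactant; ×3 to match 3 CHCl3 in the target): (-3)·(-134.1) = +402.3 kJ
(2) reversed (reverse to put CH3Cl on the reactant side): +81.9 kJ
(3) reversed and × 2 (CH4 must end up as a reactant; ×2 to match 2 CH4 in the target): (-2)·(-74.8) = +149.6 kJ
(4) × 3 (×3 to match 3 C2H4 in the target): (3)·(+52.3) = +156.9 kJ
Summing the manipulated equations, ΔH°rxn = (+402.3) + (+81.9) + (+149.6) + (+156.9) = 790.7 kJ

ΔH°rxn = 790.7 kJ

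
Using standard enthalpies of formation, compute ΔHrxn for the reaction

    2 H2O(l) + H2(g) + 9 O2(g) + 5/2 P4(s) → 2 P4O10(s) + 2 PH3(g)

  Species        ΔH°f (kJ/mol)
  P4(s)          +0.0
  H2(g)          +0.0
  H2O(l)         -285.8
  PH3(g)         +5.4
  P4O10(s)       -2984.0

ΔHrxn = -5385.6 kJ/mol

Products: 2·(-2984.0) + 2·(+5.4) = -5957.2
Reactants: 2·(-285.8) + 1·(+0.0) + 9·(+0.0) + 5/2·(+0.0) = -571.6
ΔHrxn = (-5957.2) − (-571.6) = -5385.6 kJ/mol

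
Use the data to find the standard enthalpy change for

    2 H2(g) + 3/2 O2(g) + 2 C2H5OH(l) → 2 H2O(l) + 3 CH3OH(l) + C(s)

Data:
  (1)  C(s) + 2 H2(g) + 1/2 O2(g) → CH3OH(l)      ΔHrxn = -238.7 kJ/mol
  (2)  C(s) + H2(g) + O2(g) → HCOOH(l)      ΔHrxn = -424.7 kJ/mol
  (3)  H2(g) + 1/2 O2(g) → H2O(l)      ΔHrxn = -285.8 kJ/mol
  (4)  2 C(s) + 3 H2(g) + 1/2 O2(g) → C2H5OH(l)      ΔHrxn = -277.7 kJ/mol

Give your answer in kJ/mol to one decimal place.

(1) × 3: (3)·(-238.7) = -716.1 kJ/mol
(2): not needed.
(3) × 2: (2)·(-285.8) = -571.6 kJ/mol
(4) reversed and × 2: (-2)·(-277.7) = +555.4 kJ/mol
ΔHrxn = (3)·(-238.7) + (2)·(-285.8) + (-2)·(-277.7) = -732.3 kJ/mol

ΔHrxn = -732.3 kJ/mol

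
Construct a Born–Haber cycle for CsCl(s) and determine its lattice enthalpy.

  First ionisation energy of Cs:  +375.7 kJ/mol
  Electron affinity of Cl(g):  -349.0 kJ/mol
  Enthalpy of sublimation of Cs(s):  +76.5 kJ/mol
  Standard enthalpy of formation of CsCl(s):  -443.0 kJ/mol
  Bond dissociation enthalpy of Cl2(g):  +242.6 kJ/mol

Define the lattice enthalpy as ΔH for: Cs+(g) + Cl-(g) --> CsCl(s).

ΔHf° = 1·ΔHsub + 1·(ΣIE) + 1/2·D(Cl2) + 1·EA + U
-443.0 = 1·(+76.5) + 1·(+375.7) + 1/2·(+242.6) + 1·(-349.0) + U
U = -443.0 − (+224.5) = -667.5 kJ/mol

U = -667.5 kJ/mol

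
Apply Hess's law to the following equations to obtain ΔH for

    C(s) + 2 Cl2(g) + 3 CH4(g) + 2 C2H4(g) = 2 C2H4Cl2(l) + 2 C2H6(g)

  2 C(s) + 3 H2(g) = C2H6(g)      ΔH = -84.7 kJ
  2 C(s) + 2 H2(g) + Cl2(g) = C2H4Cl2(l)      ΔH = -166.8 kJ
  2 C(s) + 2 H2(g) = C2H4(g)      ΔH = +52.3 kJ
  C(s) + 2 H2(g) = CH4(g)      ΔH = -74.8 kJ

equation 1 × 2: (2)·(-84.7) = -169.4 kJ
equation 2 × 2: (2)·(-166.8) = -333.6 kJ
equation 3 reversed and × 2: (-2)·(+52.3) = -104.6 kJ
equation 4 reversed and × 3: (-3)·(-74.8) = +224.4 kJ
ΔH = (2)·(-84.7) + (2)·(-166.8) + (-2)·(+52.3) + (-3)·(-74.8) = -383.2 kJ

ΔH = -383.2 kJ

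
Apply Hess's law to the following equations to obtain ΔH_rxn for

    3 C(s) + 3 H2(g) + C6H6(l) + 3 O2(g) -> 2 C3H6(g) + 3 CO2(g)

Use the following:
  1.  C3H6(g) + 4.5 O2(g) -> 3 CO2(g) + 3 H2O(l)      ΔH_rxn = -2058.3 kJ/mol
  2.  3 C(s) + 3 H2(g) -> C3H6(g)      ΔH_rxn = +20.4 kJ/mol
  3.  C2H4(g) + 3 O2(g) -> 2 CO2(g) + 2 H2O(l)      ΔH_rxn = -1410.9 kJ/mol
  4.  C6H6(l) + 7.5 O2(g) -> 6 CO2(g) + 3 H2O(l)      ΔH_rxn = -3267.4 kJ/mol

ΔH_rxn = -1188.7 kJ/mol

eq. 1 reversed: +2058.3 kJ/mol
eq. 2 as written: +20.4 kJ/mol
eq. 3: not needed.
eq. 4 as written: -3267.4 kJ/mol
ΔH_rxn = (-1)·(-2058.3) + (1)·(+20.4) + (1)·(-3267.4) = -1188.7 kJ/mol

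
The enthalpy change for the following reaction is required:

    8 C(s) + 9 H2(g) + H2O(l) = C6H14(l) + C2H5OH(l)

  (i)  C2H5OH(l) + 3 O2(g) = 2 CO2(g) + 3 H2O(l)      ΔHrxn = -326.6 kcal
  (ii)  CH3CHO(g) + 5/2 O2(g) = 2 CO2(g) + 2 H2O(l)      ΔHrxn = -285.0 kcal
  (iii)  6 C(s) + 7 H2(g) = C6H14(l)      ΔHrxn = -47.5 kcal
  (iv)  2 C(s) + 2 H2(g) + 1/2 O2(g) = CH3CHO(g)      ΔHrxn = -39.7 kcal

(i) reversed: +326.6 kcal
(ii) as written: -285.0 kcal
(iii) as written: -47.5 kcal
(iv) as written: -39.7 kcal
By Hess's law, ΔHrxn = (-1)·(-326.6) + (1)·(-285.0) + (1)·(-47.5) + (1)·(-39.7) = -45.6 kcal

ΔHrxn = -45.6 kcal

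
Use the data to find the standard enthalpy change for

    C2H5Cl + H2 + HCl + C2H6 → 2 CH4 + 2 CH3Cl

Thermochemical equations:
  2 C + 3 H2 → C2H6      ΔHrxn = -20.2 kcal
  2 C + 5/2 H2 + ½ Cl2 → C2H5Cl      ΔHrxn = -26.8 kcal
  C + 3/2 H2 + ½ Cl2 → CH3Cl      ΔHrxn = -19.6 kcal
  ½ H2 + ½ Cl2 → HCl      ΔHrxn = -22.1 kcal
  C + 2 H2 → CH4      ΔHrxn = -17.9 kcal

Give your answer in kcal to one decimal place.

equation 1 reversed: +20.2 kcal
equation 2 reversed: +26.8 kcal
equation 3 × 2: (2)·(-19.6) = -39.2 kcal
equation 4 reversed: +22.1 kcal
equation 5 × 2: (2)·(-17.9) = -35.8 kcal
ΔHrxn = (-1)·(-20.2) + (-1)·(-26.8) + (2)·(-19.6) + (-1)·(-22.1) + (2)·(-17.9) = -5.9 kcal

ΔHrxn = -5.9 kcal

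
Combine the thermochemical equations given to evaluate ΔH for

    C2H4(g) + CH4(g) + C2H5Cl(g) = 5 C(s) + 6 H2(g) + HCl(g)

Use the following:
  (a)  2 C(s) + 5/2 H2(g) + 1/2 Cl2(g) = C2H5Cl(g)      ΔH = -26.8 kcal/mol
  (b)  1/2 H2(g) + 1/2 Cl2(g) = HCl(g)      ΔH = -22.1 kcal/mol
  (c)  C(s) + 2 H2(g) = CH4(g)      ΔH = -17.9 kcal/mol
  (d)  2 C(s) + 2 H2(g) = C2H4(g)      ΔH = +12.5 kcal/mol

(a) reversed: +26.8 kcal/mol
(b) as written: -22.1 kcal/mol
(c) reversed: +17.9 kcal/mol
(d) reversed: -12.5 kcal/mol
ΔH = (+26.8) + (-22.1) + (+17.9) + (-12.5) = 10.1 kcal/mol

ΔH = 10.1 kcal/mol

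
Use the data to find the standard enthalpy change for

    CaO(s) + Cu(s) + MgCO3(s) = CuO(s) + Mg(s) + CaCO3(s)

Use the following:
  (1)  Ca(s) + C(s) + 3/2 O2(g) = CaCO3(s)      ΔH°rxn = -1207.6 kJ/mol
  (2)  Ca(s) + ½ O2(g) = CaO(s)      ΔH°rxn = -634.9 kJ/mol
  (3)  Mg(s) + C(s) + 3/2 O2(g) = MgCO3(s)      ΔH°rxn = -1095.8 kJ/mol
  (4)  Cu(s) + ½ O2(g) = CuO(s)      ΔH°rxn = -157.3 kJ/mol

ΔH°rxn = 365.8 kJ/mol

(1) as written: -1207.6 kJ/mol
(2) reversed: +634.9 kJ/mol
(3) reversed: +1095.8 kJ/mol
(4) as written: -157.3 kJ/mol
ΔH°rxn = (-1207.6) + (+634.9) + (+1095.8) + (-157.3) = 365.8 kJ/mol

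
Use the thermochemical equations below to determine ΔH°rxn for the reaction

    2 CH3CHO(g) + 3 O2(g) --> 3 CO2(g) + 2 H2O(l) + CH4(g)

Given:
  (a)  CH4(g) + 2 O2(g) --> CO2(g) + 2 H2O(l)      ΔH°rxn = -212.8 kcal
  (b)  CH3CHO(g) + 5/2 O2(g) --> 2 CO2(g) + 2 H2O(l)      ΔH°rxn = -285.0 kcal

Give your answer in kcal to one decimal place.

ΔH°rxn = -357.2 kcal

(a) reversed (CH4(g) must end up as a product): +212.8 kcal
(b) × 2 (×2 to match 2 CH3CHO(g) in the target): (2)·(-285.0) = -570.0 kcal
ΔH°rxn = (-1)·(-212.8) + (2)·(-285.0) = -357.2 kcal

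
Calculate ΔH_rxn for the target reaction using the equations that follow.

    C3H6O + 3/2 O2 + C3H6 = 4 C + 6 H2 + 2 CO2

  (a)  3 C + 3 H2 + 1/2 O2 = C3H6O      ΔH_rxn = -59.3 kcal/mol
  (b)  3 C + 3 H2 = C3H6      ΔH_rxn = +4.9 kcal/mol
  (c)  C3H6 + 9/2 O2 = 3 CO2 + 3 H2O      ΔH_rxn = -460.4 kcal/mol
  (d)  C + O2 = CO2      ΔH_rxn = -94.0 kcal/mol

(a) reversed: +59.3 kcal/mol
(b) reversed: -4.9 kcal/mol
(c): not needed.
(d) × 2: (2)·(-94.0) = -188.0 kcal/mol
By Hess's law, ΔH_rxn = (-1)·(-59.3) + (-1)·(+4.9) + (2)·(-94.0) = -133.6 kcal/mol

ΔH_rxn = -133.6 kcal/mol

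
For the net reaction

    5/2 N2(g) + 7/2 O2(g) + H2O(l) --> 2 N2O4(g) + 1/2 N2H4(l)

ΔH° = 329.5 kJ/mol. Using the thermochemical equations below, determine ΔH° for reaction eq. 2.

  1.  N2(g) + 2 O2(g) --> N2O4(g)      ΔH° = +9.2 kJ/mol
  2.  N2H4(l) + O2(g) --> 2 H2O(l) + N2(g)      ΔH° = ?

eq. 1 × 2 (scale by 2 for the 2 N2O4(g)): (2)·(+9.2) = +18.4 kJ/mol
eq. 2 reversed and × 1/2 (reverse to put N2H4(l) on the product side; ×1/2 to match 1/2 N2H4(l) in the target): contributes −1/2·x
+329.5 = (+18.4) − 1/2·x
x = (+329.5 − (+18.4)) / (-1/2) = -622.2 kJ/mol

ΔH° = -622.2 kJ/mol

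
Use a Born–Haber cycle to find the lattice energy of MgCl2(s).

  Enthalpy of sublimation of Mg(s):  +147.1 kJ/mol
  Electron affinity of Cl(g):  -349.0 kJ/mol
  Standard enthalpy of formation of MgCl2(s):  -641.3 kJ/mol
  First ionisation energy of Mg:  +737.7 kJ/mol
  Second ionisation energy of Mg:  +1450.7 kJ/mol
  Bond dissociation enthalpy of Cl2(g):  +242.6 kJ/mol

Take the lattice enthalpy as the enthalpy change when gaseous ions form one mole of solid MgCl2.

ΔHf° = 1·ΔHsub + 1·(ΣIE) + 1·D(Cl2) + 2·EA + U
-641.3 = 1·(+147.1) + 1·(+2188.4) + 1·(+242.6) + 2·(-349.0) + U
U = -641.3 − (+1880.1) = -2521.4 kJ/mol

U = -2521.4 kJ/mol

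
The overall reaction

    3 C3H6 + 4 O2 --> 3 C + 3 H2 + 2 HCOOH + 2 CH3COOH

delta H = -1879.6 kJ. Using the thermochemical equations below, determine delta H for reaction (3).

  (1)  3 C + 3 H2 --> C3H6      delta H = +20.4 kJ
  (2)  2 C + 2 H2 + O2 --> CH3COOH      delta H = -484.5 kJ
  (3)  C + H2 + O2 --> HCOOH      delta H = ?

(1) reversed and × 3 (C3H6 must end up as a reactant; scale by 3 for the 3 C3H6): (-3)·(+20.4) = -61.2 kJ
(2) × 2 (scale by 2 for the 2 CH3COOH): (2)·(-484.5) = -969.0 kJ
(3) × 2 (×2 to match 2 HCOOH in the target): contributes 2·x
-1879.6 = (-61.2) + (-969.0) + 2·x
x = (-1879.6 − (-1030.2)) / (2) = -424.7 kJ

delta H = -424.7 kJ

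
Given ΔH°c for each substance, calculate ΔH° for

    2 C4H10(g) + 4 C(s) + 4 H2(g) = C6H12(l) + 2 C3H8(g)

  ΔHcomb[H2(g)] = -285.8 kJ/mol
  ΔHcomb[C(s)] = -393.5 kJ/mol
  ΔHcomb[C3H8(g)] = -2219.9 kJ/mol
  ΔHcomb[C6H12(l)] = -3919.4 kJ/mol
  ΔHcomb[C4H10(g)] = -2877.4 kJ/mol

With combustion enthalpies, reactants minus products:
= [2·(-2877.4) + 4·(-393.5) + 4·(-285.8)] − [1·(-3919.4) + 2·(-2219.9)]
= -112.8 kJ/mol

ΔH° = -112.8 kJ/mol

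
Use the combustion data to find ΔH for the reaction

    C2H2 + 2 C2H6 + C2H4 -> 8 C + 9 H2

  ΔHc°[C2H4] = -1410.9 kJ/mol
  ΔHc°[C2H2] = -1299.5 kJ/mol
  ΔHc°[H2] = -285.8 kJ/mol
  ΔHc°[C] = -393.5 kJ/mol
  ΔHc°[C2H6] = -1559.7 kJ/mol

With combustion enthalpies, reactants minus products:
= [1·(-1299.5) + 2·(-1559.7) + 1·(-1410.9)] − [8·(-393.5) + 9·(-285.8)]
= -109.6 kJ/mol

ΔH = -109.6 kJ/mol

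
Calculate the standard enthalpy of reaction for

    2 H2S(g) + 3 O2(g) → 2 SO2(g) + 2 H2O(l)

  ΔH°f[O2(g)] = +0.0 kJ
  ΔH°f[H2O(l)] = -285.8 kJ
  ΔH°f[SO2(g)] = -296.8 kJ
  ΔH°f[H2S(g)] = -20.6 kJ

ΔH_rxn = -1124.0 kJ

Products: 2·(-296.8) + 2·(-285.8) = -1165.2
Reactants: 2·(-20.6) + 3·(+0.0) = -41.2
ΔH_rxn = (-1165.2) − (-41.2) = -1124.0 kJ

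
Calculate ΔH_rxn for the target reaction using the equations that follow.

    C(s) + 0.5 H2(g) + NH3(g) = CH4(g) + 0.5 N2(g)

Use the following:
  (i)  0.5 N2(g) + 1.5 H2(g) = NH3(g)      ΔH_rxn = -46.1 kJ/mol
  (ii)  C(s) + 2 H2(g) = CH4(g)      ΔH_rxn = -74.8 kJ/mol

ΔH_rxn = -28.7 kJ/mol

(i) reversed (NH3(g) must end up as a reactant): +46.1 kJ/mol
(ii) as written (CH4(g) already on the product side): -74.8 kJ/mol
Summing the manipulated equations, ΔH_rxn = (-1)·(-46.1) + (1)·(-74.8) = -28.7 kJ/mol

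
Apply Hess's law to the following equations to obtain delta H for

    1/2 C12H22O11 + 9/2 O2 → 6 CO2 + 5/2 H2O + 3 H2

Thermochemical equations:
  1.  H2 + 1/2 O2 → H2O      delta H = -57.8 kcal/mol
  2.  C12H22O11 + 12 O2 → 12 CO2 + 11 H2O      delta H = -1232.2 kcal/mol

delta H = -442.7 kcal/mol

eq. 1 reversed and × 3 (reverse to put H2 on the product side; scale by 3 for the 3 H2): (-3)·(-57.8) = +173.4 kcal/mol
eq. 2 × 1/2 (×1/2 to match 1/2 C12H22O11 in the target): (1/2)·(-1232.2) = -616.1 kcal/mol
Since enthalpy is a state function, delta H = (+173.4) + (-616.1) = -442.7 kcal/mol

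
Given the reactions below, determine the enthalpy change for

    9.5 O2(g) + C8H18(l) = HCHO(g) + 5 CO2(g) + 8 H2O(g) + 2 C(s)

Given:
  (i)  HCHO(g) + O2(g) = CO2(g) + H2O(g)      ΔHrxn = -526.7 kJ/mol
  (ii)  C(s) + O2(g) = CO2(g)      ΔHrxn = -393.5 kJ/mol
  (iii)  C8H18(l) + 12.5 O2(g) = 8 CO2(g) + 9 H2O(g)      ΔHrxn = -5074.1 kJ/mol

ΔHrxn = -3760.4 kJ/mol

(i) reversed (reverse to put HCHO(g) on the product side): +526.7 kJ/mol
(ii) reversed and × 2 (C(s) must end up as a product; ×2 to match 2 C(s) in the target): (-2)·(-393.5) = +787.0 kJ/mol
(iii) as written (C8H18(l) already on the reactant side): -5074.1 kJ/mol
ΔHrxn = (+526.7) + (+787.0) + (-5074.1) = -3760.4 kJ/mol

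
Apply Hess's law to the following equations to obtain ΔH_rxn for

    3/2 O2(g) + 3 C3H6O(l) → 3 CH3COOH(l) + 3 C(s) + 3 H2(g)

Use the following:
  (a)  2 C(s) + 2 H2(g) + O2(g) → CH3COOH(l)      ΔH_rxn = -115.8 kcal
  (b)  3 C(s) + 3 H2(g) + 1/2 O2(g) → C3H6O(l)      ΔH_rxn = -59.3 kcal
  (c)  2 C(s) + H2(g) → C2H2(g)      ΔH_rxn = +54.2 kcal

ΔH_rxn = -169.5 kcal

(a) × 3: (3)·(-115.8) = -347.4 kcal
(b) reversed and × 3: (-3)·(-59.3) = +177.9 kcal
(c): not needed.
Combining the equations, ΔH_rxn = (-347.4) + (+177.9) = -169.5 kcal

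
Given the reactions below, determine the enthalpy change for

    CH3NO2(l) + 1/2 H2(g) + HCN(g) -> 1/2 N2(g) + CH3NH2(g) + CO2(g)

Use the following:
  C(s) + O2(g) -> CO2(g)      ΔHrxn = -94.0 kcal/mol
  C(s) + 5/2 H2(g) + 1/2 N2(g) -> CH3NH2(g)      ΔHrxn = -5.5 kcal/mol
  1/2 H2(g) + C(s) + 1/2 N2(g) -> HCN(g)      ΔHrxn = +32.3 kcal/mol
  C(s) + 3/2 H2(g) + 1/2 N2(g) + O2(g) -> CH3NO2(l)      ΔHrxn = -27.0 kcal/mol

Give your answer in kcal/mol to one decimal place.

ΔHrxn = -104.8 kcal/mol

equation 1 as written: -94.0 kcal/mol
equation 2 as written: -5.5 kcal/mol
equation 3 reversed: -32.3 kcal/mol
equation 4 reversed: +27.0 kcal/mol
ΔHrxn = (-94.0) + (-5.5) + (-32.3) + (+27.0) = -104.8 kcal/mol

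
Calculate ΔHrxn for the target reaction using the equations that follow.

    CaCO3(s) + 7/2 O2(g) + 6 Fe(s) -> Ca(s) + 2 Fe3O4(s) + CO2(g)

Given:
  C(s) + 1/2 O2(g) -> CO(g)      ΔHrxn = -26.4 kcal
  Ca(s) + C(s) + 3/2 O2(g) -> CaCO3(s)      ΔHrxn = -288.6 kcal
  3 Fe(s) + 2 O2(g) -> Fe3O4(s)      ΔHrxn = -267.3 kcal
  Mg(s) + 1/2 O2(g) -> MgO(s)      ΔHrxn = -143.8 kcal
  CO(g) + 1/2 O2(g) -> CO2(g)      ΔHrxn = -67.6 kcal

ΔHrxn = -340.0 kcal

equation 1 as written: -26.4 kcal
equation 2 reversed: +288.6 kcal
equation 3 × 2: (2)·(-267.3) = -534.6 kcal
equation 4: not needed.
equation 5 as written: -67.6 kcal
By Hess's law, ΔHrxn = (1)·(-26.4) + (-1)·(-288.6) + (2)·(-267.3) + (1)·(-67.6) = -340.0 kcal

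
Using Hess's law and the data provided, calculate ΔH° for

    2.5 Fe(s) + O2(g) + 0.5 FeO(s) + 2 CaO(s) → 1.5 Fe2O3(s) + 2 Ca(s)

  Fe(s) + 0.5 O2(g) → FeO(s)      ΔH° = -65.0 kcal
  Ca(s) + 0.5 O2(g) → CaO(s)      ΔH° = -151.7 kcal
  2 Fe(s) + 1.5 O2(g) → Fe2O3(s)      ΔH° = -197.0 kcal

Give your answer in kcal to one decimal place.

equation 1 reversed and × 1/2: (-1/2)·(-65.0) = +32.5 kcal
equation 2 reversed and × 2: (-2)·(-151.7) = +303.4 kcal
equation 3 × 3/2: (3/2)·(-197.0) = -295.5 kcal
Summing the manipulated equations, ΔH° = (-1/2)·(-65.0) + (-2)·(-151.7) + (3/2)·(-197.0) = 40.4 kcal

ΔH° = 40.4 kcal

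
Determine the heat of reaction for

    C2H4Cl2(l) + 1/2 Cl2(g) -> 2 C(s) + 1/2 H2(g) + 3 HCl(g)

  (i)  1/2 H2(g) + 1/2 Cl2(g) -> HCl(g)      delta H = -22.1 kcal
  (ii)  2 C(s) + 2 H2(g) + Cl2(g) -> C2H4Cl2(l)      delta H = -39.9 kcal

delta H = -26.4 kcal

(i) × 3 (×3 to match 3 HCl(g) in the target): (3)·(-22.1) = -66.3 kcal
(ii) reversed (C2H4Cl2(l) must end up as a reactant): +39.9 kcal
delta H = (3)·(-22.1) + (-1)·(-39.9) = -26.4 kcal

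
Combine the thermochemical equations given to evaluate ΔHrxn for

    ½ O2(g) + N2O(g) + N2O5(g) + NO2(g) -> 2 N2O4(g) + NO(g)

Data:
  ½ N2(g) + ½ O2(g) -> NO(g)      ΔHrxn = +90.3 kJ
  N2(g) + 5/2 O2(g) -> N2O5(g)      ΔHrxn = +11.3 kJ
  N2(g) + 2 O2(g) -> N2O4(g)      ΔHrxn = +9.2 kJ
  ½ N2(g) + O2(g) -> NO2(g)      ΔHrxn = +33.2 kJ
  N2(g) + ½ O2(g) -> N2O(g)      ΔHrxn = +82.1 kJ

equation 1 as written (NO(g) already on the product side): +90.3 kJ
equation 2 reversed (N2O5(g) must end up as a reactant): -11.3 kJ
equation 3 × 2 (scale by 2 for the 2 N2O4(g)): (2)·(+9.2) = +18.4 kJ
equation 4 reversed (NO2(g) must end up as a reactant): -33.2 kJ
equation 5 reversed (reverse to put N2O(g) on the reactant side): -82.1 kJ
Since enthalpy is a state function, ΔHrxn = (1)·(+90.3) + (-1)·(+11.3) + (2)·(+9.2) + (-1)·(+33.2) + (-1)·(+82.1) = -17.9 kJ

ΔHrxn = -17.9 kJ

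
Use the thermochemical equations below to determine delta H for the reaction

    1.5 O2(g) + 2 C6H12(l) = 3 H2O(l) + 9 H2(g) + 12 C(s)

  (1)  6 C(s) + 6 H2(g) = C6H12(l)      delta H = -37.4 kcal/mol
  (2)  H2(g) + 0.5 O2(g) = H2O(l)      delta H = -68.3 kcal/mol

(1) reversed and × 2 (reverse to put C6H12(l) on the reactant side; ×2 to match 2 C6H12(l) in the target): (-2)·(-37.4) = +74.8 kcal/mol
(2) × 3 (×3 to match 3 H2O(l) in the target): (3)·(-68.3) = -204.9 kcal/mol
delta H = (+74.8) + (-204.9) = -130.1 kcal/mol

delta H = -130.1 kcal/mol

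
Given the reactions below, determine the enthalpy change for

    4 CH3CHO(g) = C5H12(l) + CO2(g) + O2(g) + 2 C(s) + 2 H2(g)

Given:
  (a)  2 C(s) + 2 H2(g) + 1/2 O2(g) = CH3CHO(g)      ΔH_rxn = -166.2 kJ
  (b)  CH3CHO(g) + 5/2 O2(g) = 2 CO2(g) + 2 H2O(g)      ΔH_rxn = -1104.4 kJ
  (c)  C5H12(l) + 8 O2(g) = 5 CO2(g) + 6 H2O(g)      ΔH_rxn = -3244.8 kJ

ΔH_rxn = 97.8 kJ

(a) reversed: +166.2 kJ
(b) × 3: (3)·(-1104.4) = -3313.2 kJ
(c) reversed: +3244.8 kJ
Since enthalpy is a state function, ΔH_rxn = (+166.2) + (-3313.2) + (+3244.8) = 97.8 kJ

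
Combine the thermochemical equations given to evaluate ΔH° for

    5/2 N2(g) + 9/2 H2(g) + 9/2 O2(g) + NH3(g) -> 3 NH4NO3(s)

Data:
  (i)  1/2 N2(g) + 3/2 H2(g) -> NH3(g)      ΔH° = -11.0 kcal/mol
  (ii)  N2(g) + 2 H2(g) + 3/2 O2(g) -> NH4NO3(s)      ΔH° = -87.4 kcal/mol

ΔH° = -251.2 kcal/mol

(i) reversed: +11.0 kcal/mol
(ii) × 3: (3)·(-87.4) = -262.2 kcal/mol
By Hess's law, ΔH° = (+11.0) + (-262.2) = -251.2 kcal/mol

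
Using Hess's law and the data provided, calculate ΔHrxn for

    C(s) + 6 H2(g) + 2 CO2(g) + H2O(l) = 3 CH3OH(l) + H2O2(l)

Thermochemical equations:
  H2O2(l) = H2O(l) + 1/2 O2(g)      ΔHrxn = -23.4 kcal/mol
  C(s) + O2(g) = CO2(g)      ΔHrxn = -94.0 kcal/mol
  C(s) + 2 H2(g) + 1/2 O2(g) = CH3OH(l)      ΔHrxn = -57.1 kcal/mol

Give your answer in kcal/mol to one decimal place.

ΔHrxn = 40.1 kcal/mol

equation 1 reversed (reverse to put H2O2(l) on the product side): +23.4 kcal/mol
equation 2 reversed and × 2 (CO2(g) must end up as a reactant; ×2 to match 2 CO2(g) in the target): (-2)·(-94.0) = +188.0 kcal/mol
equation 3 × 3 (scale by 3 for the 3 CH3OH(l)): (3)·(-57.1) = -171.3 kcal/mol
Since enthalpy is a state function, ΔHrxn = (+23.4) + (+188.0) + (-171.3) = 40.1 kcal/mol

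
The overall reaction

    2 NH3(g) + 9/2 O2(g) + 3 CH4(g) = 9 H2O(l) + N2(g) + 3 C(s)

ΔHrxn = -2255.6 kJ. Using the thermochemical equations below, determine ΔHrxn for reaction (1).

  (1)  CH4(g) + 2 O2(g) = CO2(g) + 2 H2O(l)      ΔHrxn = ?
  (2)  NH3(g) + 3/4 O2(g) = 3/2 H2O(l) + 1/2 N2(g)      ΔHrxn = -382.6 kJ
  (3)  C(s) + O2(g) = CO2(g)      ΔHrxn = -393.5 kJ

(1) × 3 (scale by 3 for the 3 CH4(g)): contributes 3·x
(2) × 2 (×2 to match 2 NH3(g) in the target): (2)·(-382.6) = -765.2 kJ
(3) reversed and × 3 (reverse to put C(s) on the product side; scale by 3 for the 3 C(s)): (-3)·(-393.5) = +1180.5 kJ
-2255.6 = (-765.2) + (+1180.5) + 3·x
x = (-2255.6 − (+415.3)) / (3) = -890.3 kJ

ΔHrxn = -890.3 kJ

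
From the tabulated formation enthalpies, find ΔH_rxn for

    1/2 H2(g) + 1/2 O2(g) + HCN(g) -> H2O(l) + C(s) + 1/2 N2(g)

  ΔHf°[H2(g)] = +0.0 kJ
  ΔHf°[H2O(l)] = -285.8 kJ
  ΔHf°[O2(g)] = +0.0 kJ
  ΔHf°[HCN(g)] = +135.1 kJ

ΔH_rxn = -420.9 kJ

Products: 1·(-285.8) + 1·(+0.0) + 1/2·(+0.0) = -285.8
Reactants: 1/2·(+0.0) + 1/2·(+0.0) + 1·(+135.1) = +135.1
ΔH_rxn = (-285.8) − (+135.1) = -420.9 kJ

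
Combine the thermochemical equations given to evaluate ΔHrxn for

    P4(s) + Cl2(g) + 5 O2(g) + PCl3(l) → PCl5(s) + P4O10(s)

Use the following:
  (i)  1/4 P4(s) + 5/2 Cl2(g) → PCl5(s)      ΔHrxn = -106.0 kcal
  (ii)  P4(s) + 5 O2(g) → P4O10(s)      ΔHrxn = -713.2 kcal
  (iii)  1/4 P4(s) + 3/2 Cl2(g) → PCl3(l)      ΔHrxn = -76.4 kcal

(i) as written: -106.0 kcal
(ii) as written: -713.2 kcal
(iii) reversed: +76.4 kcal
Since enthalpy is a state function, ΔHrxn = (-106.0) + (-713.2) + (+76.4) = -742.8 kcal

ΔHrxn = -742.8 kcal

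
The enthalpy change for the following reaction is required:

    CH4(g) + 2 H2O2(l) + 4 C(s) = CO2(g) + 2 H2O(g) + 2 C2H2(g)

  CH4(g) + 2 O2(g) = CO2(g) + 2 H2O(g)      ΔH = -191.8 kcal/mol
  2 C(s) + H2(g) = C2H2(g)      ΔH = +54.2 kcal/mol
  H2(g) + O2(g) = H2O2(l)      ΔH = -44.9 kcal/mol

equation 1 as written: -191.8 kcal/mol
equation 2 × 2: (2)·(+54.2) = +108.4 kcal/mol
equation 3 reversed and × 2: (-2)·(-44.9) = +89.8 kcal/mol
Summing the manipulated equations, ΔH = (-191.8) + (+108.4) + (+89.8) = 6.4 kcal/mol

ΔH = 6.4 kcal/mol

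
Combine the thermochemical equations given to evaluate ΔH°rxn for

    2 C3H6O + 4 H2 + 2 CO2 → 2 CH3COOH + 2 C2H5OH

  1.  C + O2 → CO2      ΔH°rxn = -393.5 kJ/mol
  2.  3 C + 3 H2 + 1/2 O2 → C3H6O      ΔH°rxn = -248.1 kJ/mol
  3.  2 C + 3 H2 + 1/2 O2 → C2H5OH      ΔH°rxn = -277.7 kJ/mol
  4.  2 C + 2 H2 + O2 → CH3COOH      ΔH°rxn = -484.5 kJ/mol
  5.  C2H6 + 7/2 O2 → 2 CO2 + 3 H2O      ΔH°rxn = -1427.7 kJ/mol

eq. 1 reversed and × 2: (-2)·(-393.5) = +787.0 kJ/mol
eq. 2 reversed and × 2: (-2)·(-248.1) = +496.2 kJ/mol
eq. 3 × 2: (2)·(-277.7) = -555.4 kJ/mol
eq. 4 × 2: (2)·(-484.5) = -969.0 kJ/mol
eq. 5: not needed.
By Hess's law, ΔH°rxn = (-2)·(-393.5) + (-2)·(-248.1) + (2)·(-277.7) + (2)·(-484.5) = -241.2 kJ/mol

ΔH°rxn = -241.2 kJ/mol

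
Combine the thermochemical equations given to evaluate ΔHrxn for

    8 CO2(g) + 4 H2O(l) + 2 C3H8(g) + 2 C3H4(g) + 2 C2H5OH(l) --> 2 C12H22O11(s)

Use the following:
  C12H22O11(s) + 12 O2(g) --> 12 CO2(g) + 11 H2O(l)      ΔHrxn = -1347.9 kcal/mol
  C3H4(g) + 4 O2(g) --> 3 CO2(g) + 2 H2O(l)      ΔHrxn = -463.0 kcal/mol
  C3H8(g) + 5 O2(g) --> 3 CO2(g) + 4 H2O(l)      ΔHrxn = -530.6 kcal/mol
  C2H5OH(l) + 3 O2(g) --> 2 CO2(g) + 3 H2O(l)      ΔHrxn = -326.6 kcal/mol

ΔHrxn = 55.4 kcal/mol

equation 1 reversed and × 2: (-2)·(-1347.9) = +2695.8 kcal/mol
equation 2 × 2: (2)·(-463.0) = -926.0 kcal/mol
equation 3 × 2: (2)·(-530.6) = -1061.2 kcal/mol
equation 4 × 2: (2)·(-326.6) = -653.2 kcal/mol
ΔHrxn = (+2695.8) + (-926.0) + (-1061.2) + (-653.2) = 55.4 kcal/mol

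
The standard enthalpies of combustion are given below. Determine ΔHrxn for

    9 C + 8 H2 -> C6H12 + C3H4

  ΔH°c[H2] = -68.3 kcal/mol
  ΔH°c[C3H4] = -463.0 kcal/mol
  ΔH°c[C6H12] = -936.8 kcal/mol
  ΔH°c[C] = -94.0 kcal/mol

Using ΔH = Σ nΔHc°(reactants) − Σ nΔHc°(products):
= [9·(-94.0) + 8·(-68.3)] − [1·(-936.8) + 1·(-463.0)]
= 7.4 kcal/mol

ΔHrxn = 7.4 kcal/mol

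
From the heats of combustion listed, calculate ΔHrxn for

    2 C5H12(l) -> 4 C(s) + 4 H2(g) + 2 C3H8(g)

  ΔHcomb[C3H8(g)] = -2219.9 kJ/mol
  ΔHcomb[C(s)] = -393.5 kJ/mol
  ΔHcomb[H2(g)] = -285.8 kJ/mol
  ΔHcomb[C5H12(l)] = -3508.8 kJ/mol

With combustion enthalpies, reactants minus products:
= [2·(-3508.8)] − [4·(-393.5) + 4·(-285.8) + 2·(-2219.9)]
= 139.4 kJ/mol

ΔHrxn = 139.4 kJ/mol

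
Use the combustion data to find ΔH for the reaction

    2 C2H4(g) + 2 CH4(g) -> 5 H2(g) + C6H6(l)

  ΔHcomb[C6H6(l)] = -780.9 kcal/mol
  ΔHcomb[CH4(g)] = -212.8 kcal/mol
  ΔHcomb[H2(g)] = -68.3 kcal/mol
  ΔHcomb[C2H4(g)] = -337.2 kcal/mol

ΔH = 22.4 kcal/mol

Using ΔH = Σ nΔHc°(reactants) − Σ nΔHc°(products):
= [2·(-337.2) + 2·(-212.8)] − [5·(-68.3) + 1·(-780.9)]
= 22.4 kcal/mol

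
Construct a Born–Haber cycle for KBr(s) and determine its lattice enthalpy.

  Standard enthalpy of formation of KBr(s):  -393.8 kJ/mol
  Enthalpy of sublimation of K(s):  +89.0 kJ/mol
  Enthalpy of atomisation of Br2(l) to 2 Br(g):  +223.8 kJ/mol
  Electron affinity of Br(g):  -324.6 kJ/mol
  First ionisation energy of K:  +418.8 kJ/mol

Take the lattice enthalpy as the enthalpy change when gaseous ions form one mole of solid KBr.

ΔHf° = 1·ΔHsub + 1·(ΣIE) + 1/2·D(Br2) + 1·EA + U
-393.8 = 1·(+89.0) + 1·(+418.8) + 1/2·(+223.8) + 1·(-324.6) + U
U = -393.8 − (+295.1) = -688.9 kJ/mol

U = -688.9 kJ/mol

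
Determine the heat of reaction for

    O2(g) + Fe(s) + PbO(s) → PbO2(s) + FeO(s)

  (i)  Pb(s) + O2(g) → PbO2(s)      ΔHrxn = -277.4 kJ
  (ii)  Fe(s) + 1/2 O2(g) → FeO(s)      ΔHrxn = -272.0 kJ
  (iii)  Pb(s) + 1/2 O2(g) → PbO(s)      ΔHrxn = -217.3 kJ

(i) as written: -277.4 kJ
(ii) as written: -272.0 kJ
(iii) reversed: +217.3 kJ
ΔHrxn = (-277.4) + (-272.0) + (+217.3) = -332.1 kJ

ΔHrxn = -332.1 kJ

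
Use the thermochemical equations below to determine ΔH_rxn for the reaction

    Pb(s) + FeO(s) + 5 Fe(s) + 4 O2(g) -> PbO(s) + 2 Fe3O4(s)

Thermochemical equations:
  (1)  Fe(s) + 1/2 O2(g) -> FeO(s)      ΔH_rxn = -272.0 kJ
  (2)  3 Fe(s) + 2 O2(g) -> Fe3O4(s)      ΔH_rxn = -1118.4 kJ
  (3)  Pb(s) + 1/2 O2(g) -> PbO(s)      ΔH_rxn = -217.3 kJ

(1) reversed: +272.0 kJ
(2) × 2: (2)·(-1118.4) = -2236.8 kJ
(3) as written: -217.3 kJ
Combining the equations, ΔH_rxn = (+272.0) + (-2236.8) + (-217.3) = -2182.1 kJ

ΔH_rxn = -2182.1 kJ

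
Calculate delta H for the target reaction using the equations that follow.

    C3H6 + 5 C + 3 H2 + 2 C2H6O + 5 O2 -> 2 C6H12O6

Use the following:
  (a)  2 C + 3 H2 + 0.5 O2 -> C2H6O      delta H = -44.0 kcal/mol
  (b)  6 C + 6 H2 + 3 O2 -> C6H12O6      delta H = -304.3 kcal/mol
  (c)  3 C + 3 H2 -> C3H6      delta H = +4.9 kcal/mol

delta H = -525.5 kcal/mol

(a) reversed and × 2 (C2H6O must end up as a reactant; ×2 to match 2 C2H6O in the target): (-2)·(-44.0) = +88.0 kcal/mol
(b) × 2 (×2 to match 2 C6H12O6 in the target): (2)·(-304.3) = -608.6 kcal/mol
(c) reversed (C3H6 must end up as a reactant): -4.9 kcal/mol
delta H = (-2)·(-44.0) + (2)·(-304.3) + (-1)·(+4.9) = -525.5 kcal/mol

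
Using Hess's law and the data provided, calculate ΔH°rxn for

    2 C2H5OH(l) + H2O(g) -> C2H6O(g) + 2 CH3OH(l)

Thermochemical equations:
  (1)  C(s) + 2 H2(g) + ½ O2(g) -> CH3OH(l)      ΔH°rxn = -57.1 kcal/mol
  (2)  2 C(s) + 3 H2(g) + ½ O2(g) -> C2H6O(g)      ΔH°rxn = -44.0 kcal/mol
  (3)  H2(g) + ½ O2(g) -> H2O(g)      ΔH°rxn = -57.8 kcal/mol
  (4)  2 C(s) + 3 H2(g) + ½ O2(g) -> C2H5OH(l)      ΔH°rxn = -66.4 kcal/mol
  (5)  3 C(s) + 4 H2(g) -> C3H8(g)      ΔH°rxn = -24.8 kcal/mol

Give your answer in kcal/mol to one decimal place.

(1) × 2 (×2 to match 2 CH3OH(l) in the target): (2)·(-57.1) = -114.2 kcal/mol
(2) as written (C2H6O(g) already on the product side): -44.0 kcal/mol
(3) reversed (reverse to put H2O(g) on the reactant side): +57.8 kcal/mol
(4) reversed and × 2 (reverse to put C2H5OH(l) on the reactant side; ×2 to match 2 C2H5OH(l) in the target): (-2)·(-66.4) = +132.8 kcal/mol
(5): not needed (C3H8(g) appears nowhere else).
Since enthalpy is a state function, ΔH°rxn = (-114.2) + (-44.0) + (+57.8) + (+132.8) = 32.4 kcal/mol

ΔH°rxn = 32.4 kcal/mol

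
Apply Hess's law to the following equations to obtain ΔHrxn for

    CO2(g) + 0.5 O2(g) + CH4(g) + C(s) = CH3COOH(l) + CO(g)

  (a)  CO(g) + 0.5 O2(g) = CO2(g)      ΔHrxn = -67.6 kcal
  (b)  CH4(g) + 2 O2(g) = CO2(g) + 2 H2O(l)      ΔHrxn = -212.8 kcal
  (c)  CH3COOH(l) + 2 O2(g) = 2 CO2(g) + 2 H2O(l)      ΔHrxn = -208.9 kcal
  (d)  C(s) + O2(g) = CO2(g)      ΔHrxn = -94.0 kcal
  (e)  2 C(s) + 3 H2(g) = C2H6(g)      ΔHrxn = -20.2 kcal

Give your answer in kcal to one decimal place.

(a) reversed (CO(g) must end up as a product): +67.6 kcal
(b) as written (CH4(g) already on the reactant side): -212.8 kcal
(c) reversed (CH3COOH(l) must end up as a product): +208.9 kcal
(d) as written: -94.0 kcal
(e): not needed (C2H6(g) appears nowhere else).
ΔHrxn = (-1)·(-67.6) + (1)·(-212.8) + (-1)·(-208.9) + (1)·(-94.0) = -30.3 kcal

ΔHrxn = -30.3 kcal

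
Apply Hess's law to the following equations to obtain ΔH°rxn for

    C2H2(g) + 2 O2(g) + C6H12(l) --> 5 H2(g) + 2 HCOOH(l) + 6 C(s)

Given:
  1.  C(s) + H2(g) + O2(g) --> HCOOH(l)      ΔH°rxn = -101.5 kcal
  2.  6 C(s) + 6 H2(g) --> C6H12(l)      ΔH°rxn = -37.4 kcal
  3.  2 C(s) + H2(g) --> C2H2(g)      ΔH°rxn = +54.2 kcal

eq. 1 × 2: (2)·(-101.5) = -203.0 kcal
eq. 2 reversed: +37.4 kcal
eq. 3 reversed: -54.2 kcal
ΔH°rxn = (-203.0) + (+37.4) + (-54.2) = -219.8 kcal

ΔH°rxn = -219.8 kcal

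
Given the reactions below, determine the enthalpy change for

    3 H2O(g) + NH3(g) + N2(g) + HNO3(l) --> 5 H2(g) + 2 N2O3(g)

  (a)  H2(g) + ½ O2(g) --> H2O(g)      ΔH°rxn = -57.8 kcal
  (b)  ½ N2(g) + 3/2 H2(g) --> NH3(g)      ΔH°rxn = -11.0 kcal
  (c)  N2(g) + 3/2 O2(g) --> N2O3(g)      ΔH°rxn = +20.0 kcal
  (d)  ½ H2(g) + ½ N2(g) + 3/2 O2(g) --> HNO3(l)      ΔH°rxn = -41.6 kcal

(a) reversed and × 3: (-3)·(-57.8) = +173.4 kcal
(b) reversed: +11.0 kcal
(c) × 2: (2)·(+20.0) = +40.0 kcal
(d) reversed: +41.6 kcal
ΔH°rxn = (+173.4) + (+11.0) + (+40.0) + (+41.6) = 266.0 kcal

ΔH°rxn = 266.0 kcal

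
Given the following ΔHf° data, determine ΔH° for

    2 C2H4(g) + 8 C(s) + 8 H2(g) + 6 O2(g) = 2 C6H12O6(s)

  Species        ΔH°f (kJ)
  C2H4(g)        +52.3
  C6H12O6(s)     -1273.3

Products: 2·(-1273.3) = -2546.6
Reactants: 2·(+52.3) + 8·(+0.0) + 8·(+0.0) + 6·(+0.0) = +104.6
ΔH° = (-2546.6) − (+104.6) = -2651.2 kJ

ΔH° = -2651.2 kJ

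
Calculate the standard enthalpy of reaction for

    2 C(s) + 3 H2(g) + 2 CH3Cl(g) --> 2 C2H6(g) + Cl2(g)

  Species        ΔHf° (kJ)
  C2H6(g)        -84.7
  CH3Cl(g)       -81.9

ΔH°rxn = Σ nΔHf°(products) − Σ nΔHf°(reactants).
Products: 2·(-84.7) + 1·(+0.0) = -169.4
Reactants: 2·(+0.0) + 3·(+0.0) + 2·(-81.9) = -163.8
ΔH° = (-169.4) − (-163.8) = -5.6 kJ

ΔH° = -5.6 kJ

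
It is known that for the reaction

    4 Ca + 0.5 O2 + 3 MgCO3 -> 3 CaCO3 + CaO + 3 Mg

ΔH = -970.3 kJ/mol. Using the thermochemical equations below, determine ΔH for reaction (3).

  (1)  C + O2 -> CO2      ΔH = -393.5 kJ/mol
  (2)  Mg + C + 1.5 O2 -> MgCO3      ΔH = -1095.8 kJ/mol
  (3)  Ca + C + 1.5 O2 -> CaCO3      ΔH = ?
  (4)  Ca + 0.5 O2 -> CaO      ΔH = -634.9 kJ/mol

(1): not needed.
(2) reversed and × 3: (-3)·(-1095.8) = +3287.4 kJ/mol
(3) × 3: contributes 3·x
(4) as written: -634.9 kJ/mol
-970.3 = (+3287.4) + (-634.9) + 3·x
x = (-970.3 − (+2652.5)) / (3) = -1207.6 kJ/mol

ΔH = -1207.6 kJ/mol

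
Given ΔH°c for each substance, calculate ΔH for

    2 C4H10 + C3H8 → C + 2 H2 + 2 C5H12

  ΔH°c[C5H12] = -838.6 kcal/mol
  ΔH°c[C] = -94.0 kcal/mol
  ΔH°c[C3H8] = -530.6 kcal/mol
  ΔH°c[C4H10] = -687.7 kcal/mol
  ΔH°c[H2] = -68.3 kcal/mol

ΔH = 1.8 kcal/mol

With combustion enthalpies, reactants minus products:
= [2·(-687.7) + 1·(-530.6)] − [1·(-94.0) + 2·(-68.3) + 2·(-838.6)]
= 1.8 kcal/mol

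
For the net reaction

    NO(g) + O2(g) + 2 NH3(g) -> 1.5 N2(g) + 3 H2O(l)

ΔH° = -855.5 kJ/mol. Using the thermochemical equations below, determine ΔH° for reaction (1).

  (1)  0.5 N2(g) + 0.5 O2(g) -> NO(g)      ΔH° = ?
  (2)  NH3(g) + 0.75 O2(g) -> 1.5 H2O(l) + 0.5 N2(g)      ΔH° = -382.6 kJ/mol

(1) reversed: contributes −x
(2) × 2: (2)·(-382.6) = -765.2 kJ/mol
-855.5 = (-765.2) − x
x = (-855.5 − (-765.2)) / (-1) = 90.3 kJ/mol

ΔH° = 90.3 kJ/mol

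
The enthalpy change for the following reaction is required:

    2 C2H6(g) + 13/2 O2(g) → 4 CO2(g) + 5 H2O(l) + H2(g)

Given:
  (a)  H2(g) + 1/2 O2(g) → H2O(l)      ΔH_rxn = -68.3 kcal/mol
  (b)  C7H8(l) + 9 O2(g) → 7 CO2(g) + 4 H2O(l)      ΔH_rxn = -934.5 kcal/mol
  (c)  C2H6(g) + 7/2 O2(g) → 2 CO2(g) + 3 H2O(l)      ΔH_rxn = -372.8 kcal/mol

ΔH_rxn = -677.3 kcal/mol

(a) reversed: +68.3 kcal/mol
(b): not needed.
(c) × 2: (2)·(-372.8) = -745.6 kcal/mol
ΔH_rxn = (-1)·(-68.3) + (2)·(-372.8) = -677.3 kcal/mol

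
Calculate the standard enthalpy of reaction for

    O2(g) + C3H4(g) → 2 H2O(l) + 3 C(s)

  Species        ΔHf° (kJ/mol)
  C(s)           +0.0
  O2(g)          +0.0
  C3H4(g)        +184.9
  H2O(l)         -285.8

ΔHrxn = -756.5 kJ/mol

ΔH°rxn = Σ nΔHf°(products) − Σ nΔHf°(reactants).
Products: 2·(-285.8) + 3·(+0.0) = -571.6
Reactants: 1·(+0.0) + 1·(+184.9) = +184.9
ΔHrxn = (-571.6) − (+184.9) = -756.5 kJ/mol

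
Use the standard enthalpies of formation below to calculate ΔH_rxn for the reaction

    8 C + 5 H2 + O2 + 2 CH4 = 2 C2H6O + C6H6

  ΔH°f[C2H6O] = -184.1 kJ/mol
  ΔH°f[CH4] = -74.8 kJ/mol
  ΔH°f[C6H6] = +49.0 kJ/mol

ΔH_rxn = -169.6 kJ/mol

ΔH°rxn = Σ nΔHf°(products) − Σ nΔHf°(reactants).
Products: 2·(-184.1) + 1·(+49.0) = -319.2
Reactants: 8·(+0.0) + 5·(+0.0) + 1·(+0.0) + 2·(-74.8) = -149.6
ΔH_rxn = (-319.2) − (-149.6) = -169.6 kJ/mol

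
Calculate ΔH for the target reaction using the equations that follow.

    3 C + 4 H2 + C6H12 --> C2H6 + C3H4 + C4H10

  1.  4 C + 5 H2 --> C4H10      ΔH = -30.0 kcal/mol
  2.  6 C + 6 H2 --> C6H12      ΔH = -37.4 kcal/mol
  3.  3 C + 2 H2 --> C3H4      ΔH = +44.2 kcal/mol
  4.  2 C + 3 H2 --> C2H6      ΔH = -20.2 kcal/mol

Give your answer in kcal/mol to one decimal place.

ΔH = 31.4 kcal/mol

eq. 1 as written: -30.0 kcal/mol
eq. 2 reversed: +37.4 kcal/mol
eq. 3 as written: +44.2 kcal/mol
eq. 4 as written: -20.2 kcal/mol
Since enthalpy is a state function, ΔH = (1)·(-30.0) + (-1)·(-37.4) + (1)·(+44.2) + (1)·(-20.2) = 31.4 kcal/mol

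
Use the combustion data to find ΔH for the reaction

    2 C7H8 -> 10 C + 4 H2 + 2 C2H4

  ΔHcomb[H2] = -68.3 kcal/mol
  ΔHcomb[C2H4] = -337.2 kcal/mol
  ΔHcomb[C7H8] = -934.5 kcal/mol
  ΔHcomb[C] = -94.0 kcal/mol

ΔH = 18.6 kcal/mol

With combustion enthalpies, reactants minus products:
= [2·(-934.5)] − [10·(-94.0) + 4·(-68.3) + 2·(-337.2)]
= 18.6 kcal/mol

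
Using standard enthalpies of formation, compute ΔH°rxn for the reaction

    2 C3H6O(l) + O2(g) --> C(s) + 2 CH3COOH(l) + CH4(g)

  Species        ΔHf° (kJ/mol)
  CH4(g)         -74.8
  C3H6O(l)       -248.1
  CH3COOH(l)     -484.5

ΔH°rxn = -547.6 kJ/mol

Products: 1·(+0.0) + 2·(-484.5) + 1·(-74.8) = -1043.8
Reactants: 2·(-248.1) + 1·(+0.0) = -496.2
ΔH°rxn = (-1043.8) − (-496.2) = -547.6 kJ/mol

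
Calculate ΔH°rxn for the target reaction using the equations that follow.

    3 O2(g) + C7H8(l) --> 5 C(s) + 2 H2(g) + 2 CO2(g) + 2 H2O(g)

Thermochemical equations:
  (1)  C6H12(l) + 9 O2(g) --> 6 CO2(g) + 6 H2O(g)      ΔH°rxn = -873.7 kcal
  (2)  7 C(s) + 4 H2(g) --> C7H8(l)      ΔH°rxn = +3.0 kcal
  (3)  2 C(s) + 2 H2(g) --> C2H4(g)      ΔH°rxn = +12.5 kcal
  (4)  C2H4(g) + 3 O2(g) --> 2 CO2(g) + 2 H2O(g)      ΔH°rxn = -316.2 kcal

ΔH°rxn = -306.7 kcal

(1): not needed (C6H12(l) appears nowhere else).
(2) reversed (C7H8(l) must end up as a reactant): -3.0 kcal
(3) as written: +12.5 kcal
(4) as written: -316.2 kcal
Since enthalpy is a state function, ΔH°rxn = (-3.0) + (+12.5) + (-316.2) = -306.7 kcal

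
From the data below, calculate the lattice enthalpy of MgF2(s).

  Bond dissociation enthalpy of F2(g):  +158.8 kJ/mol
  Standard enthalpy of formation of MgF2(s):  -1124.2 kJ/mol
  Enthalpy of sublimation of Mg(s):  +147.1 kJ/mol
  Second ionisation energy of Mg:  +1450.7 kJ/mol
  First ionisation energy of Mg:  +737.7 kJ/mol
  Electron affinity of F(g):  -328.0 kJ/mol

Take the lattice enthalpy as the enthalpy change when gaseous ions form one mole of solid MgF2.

ΔHf° = 1·ΔHsub + 1·(ΣIE) + 1·D(F2) + 2·EA + U
-1124.2 = 1·(+147.1) + 1·(+2188.4) + 1·(+158.8) + 2·(-328.0) + U
U = -1124.2 − (+1838.3) = -2962.5 kJ/mol

U = -2962.5 kJ/mol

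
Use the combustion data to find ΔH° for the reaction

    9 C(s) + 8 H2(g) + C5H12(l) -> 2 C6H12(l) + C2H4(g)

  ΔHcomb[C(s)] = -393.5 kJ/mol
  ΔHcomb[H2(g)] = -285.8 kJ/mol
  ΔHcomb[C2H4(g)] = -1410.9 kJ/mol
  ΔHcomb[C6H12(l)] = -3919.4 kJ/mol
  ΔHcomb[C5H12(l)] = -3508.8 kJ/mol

With combustion enthalpies, reactants minus products:
= [9·(-393.5) + 8·(-285.8) + 1·(-3508.8)] − [2·(-3919.4) + 1·(-1410.9)]
= -87.0 kJ/mol

ΔH° = -87.0 kJ/mol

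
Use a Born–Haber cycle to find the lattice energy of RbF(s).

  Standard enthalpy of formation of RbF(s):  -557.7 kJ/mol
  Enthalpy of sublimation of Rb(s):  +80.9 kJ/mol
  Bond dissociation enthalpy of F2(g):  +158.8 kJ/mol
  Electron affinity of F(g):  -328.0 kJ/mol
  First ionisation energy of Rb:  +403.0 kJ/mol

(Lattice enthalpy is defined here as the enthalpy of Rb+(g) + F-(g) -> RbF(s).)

U = -793.0 kJ/mol

ΔHf° = 1·ΔHsub + 1·(ΣIE) + 1/2·D(F2) + 1·EA + U
-557.7 = 1·(+80.9) + 1·(+403.0) + 1/2·(+158.8) + 1·(-328.0) + U
U = -557.7 − (+235.3) = -793.0 kJ/mol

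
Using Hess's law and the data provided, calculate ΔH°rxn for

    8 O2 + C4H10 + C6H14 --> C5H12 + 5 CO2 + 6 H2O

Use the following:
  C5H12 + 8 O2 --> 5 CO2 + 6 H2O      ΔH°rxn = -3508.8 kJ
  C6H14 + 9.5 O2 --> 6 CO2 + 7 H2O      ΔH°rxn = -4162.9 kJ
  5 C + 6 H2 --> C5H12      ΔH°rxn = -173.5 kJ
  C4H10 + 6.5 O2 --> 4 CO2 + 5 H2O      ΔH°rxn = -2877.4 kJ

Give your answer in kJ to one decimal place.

equation 1 reversed: +3508.8 kJ
equation 2 as written (C6H14 already on the reactant side): -4162.9 kJ
equation 3: not needed (C appears nowhere else).
equation 4 as written (C4H10 already on the reactant side): -2877.4 kJ
Since enthalpy is a state function, ΔH°rxn = (-1)·(-3508.8) + (1)·(-4162.9) + (1)·(-2877.4) = -3531.5 kJ

ΔH°rxn = -3531.5 kJ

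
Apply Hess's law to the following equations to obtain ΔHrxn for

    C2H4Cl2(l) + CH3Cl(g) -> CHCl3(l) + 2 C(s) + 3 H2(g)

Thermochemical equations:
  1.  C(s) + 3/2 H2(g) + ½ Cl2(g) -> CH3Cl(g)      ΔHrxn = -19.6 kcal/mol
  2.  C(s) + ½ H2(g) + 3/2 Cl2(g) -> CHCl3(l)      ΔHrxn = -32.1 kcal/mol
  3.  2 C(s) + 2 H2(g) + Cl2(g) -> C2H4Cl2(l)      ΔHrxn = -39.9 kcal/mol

ΔHrxn = 27.4 kcal/mol

eq. 1 reversed (CH3Cl(g) must end up as a reactant): +19.6 kcal/mol
eq. 2 as written (CHCl3(l) already on the product side): -32.1 kcal/mol
eq. 3 reversed (C2H4Cl2(l) must end up as a reactant): +39.9 kcal/mol
Combining the equations, ΔHrxn = (-1)·(-19.6) + (1)·(-32.1) + (-1)·(-39.9) = 27.4 kcal/mol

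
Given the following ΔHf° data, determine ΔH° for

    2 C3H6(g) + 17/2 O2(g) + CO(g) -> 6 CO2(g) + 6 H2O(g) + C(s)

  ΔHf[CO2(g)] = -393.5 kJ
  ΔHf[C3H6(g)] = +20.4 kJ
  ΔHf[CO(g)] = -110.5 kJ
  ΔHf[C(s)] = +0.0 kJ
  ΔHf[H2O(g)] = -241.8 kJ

ΔH° = -3742.1 kJ

ΔH°rxn = Σ nΔHf°(products) − Σ nΔHf°(reactants).
Products: 6·(-393.5) + 6·(-241.8) + 1·(+0.0) = -3811.8
Reactants: 2·(+20.4) + 17/2·(+0.0) + 1·(-110.5) = -69.7
ΔH° = (-3811.8) − (-69.7) = -3742.1 kJ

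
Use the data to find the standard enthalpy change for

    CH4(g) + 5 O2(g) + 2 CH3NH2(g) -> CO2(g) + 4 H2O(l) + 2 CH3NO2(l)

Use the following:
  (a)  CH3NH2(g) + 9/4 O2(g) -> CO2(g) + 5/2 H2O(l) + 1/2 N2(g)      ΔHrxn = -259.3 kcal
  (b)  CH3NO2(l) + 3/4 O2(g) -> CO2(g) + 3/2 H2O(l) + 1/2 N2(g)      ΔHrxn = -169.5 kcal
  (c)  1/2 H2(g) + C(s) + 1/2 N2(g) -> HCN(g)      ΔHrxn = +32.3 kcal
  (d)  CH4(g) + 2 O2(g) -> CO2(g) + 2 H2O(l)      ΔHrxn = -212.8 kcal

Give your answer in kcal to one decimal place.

ΔHrxn = -392.4 kcal

(a) × 2 (×2 to match 2 CH3NH2(g) in the target): (2)·(-259.3) = -518.6 kcal
(b) reversed and × 2 (reverse to put CH3NO2(l) on the product side; ×2 to match 2 CH3NO2(l) in the target): (-2)·(-169.5) = +339.0 kcal
(c): not needed (C(s) appears nowhere else).
(d) as written (CH4(g) already on the reactant side): -212.8 kcal
ΔHrxn = (-518.6) + (+339.0) + (-212.8) = -392.4 kcal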